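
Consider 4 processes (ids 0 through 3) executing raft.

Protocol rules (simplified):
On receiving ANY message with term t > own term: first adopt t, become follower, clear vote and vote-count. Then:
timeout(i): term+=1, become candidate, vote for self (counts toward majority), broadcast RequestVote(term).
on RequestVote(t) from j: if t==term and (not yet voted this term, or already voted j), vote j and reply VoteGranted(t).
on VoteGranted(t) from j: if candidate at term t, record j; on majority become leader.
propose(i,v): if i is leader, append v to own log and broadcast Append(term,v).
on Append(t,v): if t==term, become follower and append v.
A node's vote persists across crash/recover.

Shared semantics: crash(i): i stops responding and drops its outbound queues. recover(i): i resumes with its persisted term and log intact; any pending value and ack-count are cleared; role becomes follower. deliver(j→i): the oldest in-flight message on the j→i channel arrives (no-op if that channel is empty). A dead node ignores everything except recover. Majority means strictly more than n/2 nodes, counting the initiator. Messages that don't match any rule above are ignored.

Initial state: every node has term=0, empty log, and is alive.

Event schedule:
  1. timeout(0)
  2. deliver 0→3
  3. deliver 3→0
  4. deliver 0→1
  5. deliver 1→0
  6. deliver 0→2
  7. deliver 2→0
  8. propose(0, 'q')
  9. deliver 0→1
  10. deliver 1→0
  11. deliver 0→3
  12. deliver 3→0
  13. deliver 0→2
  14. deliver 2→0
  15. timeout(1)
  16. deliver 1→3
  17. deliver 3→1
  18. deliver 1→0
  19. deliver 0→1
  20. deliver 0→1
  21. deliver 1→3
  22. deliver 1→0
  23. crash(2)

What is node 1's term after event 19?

2

e1 timeout(0): 0[cand,t=1,-]
e2 deliver 0→3: 3[foll,t=1,-]
e3 deliver 3→0: ·
e4 deliver 0→1: 1[foll,t=1,-]
e5 deliver 1→0: 0[lead,t=1,-]
e6 deliver 0→2: 2[foll,t=1,-]
e7 deliver 2→0: ·
e8 propose(0,'q'): 0[lead,t=1,q]
e9 deliver 0→1: 1[foll,t=1,q]
e10 deliver 1→0: ·
e11 deliver 0→3: 3[foll,t=1,q]
e12 deliver 3→0: ·
e13 deliver 0→2: 2[foll,t=1,q]
e14 deliver 2→0: ·
e15 timeout(1): 1[cand,t=2,q]
e16 deliver 1→3: 3[foll,t=2,q]
e17 deliver 3→1: ·
e18 deliver 1→0: 0[foll,t=2,q]
e19 deliver 0→1: 1[lead,t=2,q]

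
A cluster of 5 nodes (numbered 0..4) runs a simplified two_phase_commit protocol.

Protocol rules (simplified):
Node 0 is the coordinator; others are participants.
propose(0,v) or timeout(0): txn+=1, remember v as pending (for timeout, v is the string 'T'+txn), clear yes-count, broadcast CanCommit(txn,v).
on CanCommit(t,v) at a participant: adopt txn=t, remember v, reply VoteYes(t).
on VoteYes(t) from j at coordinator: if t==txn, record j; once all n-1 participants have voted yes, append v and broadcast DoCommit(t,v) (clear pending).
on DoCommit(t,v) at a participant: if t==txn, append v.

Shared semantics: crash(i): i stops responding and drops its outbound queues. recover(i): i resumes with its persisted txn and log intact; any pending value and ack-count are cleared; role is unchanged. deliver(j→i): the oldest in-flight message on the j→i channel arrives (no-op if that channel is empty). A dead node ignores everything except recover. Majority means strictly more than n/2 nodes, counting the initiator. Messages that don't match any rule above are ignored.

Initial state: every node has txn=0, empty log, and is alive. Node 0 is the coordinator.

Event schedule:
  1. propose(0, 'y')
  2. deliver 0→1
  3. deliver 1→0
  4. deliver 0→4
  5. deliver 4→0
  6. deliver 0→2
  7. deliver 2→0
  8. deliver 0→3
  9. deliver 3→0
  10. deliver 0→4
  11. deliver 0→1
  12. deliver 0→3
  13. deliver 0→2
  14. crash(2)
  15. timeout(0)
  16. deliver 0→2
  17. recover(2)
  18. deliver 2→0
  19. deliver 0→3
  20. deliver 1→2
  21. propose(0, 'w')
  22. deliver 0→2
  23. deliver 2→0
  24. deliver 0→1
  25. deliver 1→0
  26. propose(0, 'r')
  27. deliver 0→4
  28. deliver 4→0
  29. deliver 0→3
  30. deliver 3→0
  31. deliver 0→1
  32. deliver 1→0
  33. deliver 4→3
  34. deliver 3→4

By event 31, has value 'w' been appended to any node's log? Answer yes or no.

no

[1] propose(0,'y') → N0(coor t1 [-])
[2] deliver 0→1 → N1(part t1 [-])
[3] deliver 1→0 → ∅
[4] deliver 0→4 → N4(part t1 [-])
[5] deliver 4→0 → ∅
[6] deliver 0→2 → N2(part t1 [-])
[7] deliver 2→0 → ∅
[8] deliver 0→3 → N3(part t1 [-])
[9] deliver 3→0 → N0(coor t1 [y])
[10] deliver 0→4 → N4(part t1 [y])
[11] deliver 0→1 → N1(part t1 [y])
[12] deliver 0→3 → N3(part t1 [y])
[13] deliver 0→2 → N2(part t1 [y])
[14] crash(2) → N2(✗part t1 [y])
[15] timeout(0) → N0(coor t2 [y])
[16] deliver 0→2 → ∅
[17] recover(2) → N2(part t1 [y])
[18] deliver 2→0 → ∅
[19] deliver 0→3 → N3(part t2 [y])
[20] deliver 1→2 → ∅
[21] propose(0,'w') → N0(coor t3 [y])
[22] deliver 0→2 → N2(part t2 [y])
[23] deliver 2→0 → ∅
[24] deliver 0→1 → N1(part t2 [y])
[25] deliver 1→0 → ∅
[26] propose(0,'r') → N0(coor t4 [y])
[27] deliver 0→4 → N4(part t2 [y])
[28] deliver 4→0 → ∅
[29] deliver 0→3 → N3(part t3 [y])
[30] deliver 3→0 → ∅
[31] deliver 0→1 → N1(part t3 [y])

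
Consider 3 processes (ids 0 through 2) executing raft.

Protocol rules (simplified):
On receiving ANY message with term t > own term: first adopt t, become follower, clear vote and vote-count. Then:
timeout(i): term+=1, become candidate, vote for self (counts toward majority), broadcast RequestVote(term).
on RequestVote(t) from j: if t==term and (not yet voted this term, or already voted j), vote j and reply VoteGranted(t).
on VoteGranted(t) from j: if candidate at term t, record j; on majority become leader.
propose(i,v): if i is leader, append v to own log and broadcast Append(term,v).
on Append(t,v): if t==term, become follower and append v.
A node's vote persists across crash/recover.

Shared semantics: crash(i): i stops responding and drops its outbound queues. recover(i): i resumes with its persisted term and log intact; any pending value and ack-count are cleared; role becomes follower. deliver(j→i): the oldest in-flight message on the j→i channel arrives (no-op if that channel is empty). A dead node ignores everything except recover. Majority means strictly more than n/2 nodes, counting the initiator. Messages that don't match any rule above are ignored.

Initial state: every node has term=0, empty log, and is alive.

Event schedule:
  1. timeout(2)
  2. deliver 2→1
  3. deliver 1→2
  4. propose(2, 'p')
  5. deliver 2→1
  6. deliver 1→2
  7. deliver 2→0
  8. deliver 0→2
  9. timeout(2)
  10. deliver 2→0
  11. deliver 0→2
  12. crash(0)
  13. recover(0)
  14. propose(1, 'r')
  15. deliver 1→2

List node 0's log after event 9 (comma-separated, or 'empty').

after 1 — timeout(2): n2:cand/t1/[-]
after 2 — deliver 2→1: n1:foll/t1/[-]
after 3 — deliver 1→2: n2:lead/t1/[-]
after 4 — propose(2,'p'): n2:lead/t1/[p]
after 5 — deliver 2→1: n1:foll/t1/[p]
after 6 — deliver 1→2: ·
after 7 — deliver 2→0: n0:foll/t1/[-]
after 8 — deliver 0→2: ·
after 9 — timeout(2): n2:cand/t2/[p]

empty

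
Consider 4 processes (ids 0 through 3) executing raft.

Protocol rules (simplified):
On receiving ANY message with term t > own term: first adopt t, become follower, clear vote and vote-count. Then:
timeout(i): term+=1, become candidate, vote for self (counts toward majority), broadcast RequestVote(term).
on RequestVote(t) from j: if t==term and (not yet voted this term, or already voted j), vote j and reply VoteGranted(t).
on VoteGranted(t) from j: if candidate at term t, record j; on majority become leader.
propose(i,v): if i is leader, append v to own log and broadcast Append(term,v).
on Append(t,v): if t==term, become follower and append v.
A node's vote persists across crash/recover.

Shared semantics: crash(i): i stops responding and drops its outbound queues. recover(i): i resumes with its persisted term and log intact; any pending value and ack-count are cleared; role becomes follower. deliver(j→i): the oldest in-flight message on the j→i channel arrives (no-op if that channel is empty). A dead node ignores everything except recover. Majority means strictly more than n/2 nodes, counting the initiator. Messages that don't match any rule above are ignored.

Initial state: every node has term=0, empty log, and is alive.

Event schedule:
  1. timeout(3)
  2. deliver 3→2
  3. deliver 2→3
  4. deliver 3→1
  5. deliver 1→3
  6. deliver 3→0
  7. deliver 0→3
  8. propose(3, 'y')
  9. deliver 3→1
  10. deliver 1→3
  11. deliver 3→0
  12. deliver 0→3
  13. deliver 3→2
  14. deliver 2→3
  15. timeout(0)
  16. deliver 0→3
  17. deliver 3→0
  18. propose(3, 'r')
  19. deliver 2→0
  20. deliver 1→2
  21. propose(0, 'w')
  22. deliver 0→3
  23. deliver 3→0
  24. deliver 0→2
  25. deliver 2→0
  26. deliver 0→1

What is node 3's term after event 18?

e1 timeout(3): 3[cand,t=1,-]
e2 deliver 3→2: 2[foll,t=1,-]
e3 deliver 2→3: ·
e4 deliver 3→1: 1[foll,t=1,-]
e5 deliver 1→3: 3[lead,t=1,-]
e6 deliver 3→0: 0[foll,t=1,-]
e7 deliver 0→3: ·
e8 propose(3,'y'): 3[lead,t=1,y]
e9 deliver 3→1: 1[foll,t=1,y]
e10 deliver 1→3: ·
e11 deliver 3→0: 0[foll,t=1,y]
e12 deliver 0→3: ·
e13 deliver 3→2: 2[foll,t=1,y]
e14 deliver 2→3: ·
e15 timeout(0): 0[cand,t=2,y]
e16 deliver 0→3: 3[foll,t=2,y]
e17 deliver 3→0: ·
e18 propose(3,'r'): ·

2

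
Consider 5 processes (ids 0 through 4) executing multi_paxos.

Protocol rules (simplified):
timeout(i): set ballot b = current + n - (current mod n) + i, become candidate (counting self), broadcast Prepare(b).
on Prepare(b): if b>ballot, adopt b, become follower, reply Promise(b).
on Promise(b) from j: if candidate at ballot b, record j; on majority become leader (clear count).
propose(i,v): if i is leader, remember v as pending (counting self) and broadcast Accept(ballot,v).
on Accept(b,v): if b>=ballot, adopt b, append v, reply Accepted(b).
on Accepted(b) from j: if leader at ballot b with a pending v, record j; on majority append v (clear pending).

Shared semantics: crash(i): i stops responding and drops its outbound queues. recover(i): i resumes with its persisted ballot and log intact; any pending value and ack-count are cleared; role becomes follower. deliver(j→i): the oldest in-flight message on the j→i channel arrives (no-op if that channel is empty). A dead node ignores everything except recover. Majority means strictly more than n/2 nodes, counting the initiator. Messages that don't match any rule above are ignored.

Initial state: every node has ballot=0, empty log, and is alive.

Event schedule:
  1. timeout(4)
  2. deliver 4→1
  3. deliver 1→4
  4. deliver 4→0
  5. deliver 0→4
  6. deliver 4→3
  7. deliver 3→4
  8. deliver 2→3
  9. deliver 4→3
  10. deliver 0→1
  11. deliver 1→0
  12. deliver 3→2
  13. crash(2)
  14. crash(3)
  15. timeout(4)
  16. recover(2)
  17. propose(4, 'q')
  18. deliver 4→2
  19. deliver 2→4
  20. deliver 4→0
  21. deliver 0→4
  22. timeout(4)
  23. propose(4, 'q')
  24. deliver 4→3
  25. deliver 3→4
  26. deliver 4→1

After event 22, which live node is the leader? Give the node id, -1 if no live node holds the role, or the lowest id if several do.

-1

after 1 — timeout(4): n4:cand/b9/[-]
after 2 — deliver 4→1: n1:foll/b9/[-]
after 3 — deliver 1→4: ·
after 4 — deliver 4→0: n0:foll/b9/[-]
after 5 — deliver 0→4: n4:lead/b9/[-]
after 6 — deliver 4→3: n3:foll/b9/[-]
after 7 — deliver 3→4: ·
after 8 — deliver 2→3: ·
after 9 — deliver 4→3: ·
after 10 — deliver 0→1: ·
after 11 — deliver 1→0: ·
after 12 — deliver 3→2: ·
after 13 — crash(2): n2:✗foll/b0/[-]
after 14 — crash(3): n3:✗foll/b9/[-]
after 15 — timeout(4): n4:cand/b14/[-]
after 16 — recover(2): n2:foll/b0/[-]
after 17 — propose(4,'q'): ·
after 18 — deliver 4→2: n2:foll/b9/[-]
after 19 — deliver 2→4: ·
after 20 — deliver 4→0: n0:foll/b14/[-]
after 21 — deliver 0→4: ·
after 22 — timeout(4): n4:cand/b19/[-]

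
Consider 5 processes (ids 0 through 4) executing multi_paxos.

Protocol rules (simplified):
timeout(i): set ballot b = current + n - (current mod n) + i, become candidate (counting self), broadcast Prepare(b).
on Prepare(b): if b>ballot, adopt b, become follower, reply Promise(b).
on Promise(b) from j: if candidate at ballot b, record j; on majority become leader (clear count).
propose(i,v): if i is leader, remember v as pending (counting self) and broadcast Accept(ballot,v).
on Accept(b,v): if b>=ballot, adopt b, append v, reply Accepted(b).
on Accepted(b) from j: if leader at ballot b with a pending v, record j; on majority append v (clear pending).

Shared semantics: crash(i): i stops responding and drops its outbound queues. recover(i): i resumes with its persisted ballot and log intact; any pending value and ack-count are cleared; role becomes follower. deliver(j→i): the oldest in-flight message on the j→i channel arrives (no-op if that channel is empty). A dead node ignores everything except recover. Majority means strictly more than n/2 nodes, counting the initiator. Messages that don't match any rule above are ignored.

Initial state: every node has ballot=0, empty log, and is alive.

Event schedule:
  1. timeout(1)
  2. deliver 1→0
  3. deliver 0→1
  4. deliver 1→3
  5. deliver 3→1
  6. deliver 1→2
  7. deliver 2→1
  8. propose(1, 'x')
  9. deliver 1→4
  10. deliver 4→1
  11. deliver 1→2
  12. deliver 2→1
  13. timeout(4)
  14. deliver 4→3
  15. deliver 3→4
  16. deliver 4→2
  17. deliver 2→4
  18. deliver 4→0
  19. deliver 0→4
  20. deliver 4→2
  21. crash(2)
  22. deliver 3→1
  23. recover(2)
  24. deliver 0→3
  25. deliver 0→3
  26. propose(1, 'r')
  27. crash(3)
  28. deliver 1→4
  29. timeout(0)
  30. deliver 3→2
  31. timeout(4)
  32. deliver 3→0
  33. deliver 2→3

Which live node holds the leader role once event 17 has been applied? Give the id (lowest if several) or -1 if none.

[1] timeout(1) → N1(cand b6 [-])
[2] deliver 1→0 → N0(foll b6 [-])
[3] deliver 0→1 → ∅
[4] deliver 1→3 → N3(foll b6 [-])
[5] deliver 3→1 → N1(lead b6 [-])
[6] deliver 1→2 → N2(foll b6 [-])
[7] deliver 2→1 → ∅
[8] propose(1,'x') → ∅
[9] deliver 1→4 → N4(foll b6 [-])
[10] deliver 4→1 → ∅
[11] deliver 1→2 → N2(foll b6 [x])
[12] deliver 2→1 → ∅
[13] timeout(4) → N4(cand b14 [-])
[14] deliver 4→3 → N3(foll b14 [-])
[15] deliver 3→4 → ∅
[16] deliver 4→2 → N2(foll b14 [x])
[17] deliver 2→4 → N4(lead b14 [-])

1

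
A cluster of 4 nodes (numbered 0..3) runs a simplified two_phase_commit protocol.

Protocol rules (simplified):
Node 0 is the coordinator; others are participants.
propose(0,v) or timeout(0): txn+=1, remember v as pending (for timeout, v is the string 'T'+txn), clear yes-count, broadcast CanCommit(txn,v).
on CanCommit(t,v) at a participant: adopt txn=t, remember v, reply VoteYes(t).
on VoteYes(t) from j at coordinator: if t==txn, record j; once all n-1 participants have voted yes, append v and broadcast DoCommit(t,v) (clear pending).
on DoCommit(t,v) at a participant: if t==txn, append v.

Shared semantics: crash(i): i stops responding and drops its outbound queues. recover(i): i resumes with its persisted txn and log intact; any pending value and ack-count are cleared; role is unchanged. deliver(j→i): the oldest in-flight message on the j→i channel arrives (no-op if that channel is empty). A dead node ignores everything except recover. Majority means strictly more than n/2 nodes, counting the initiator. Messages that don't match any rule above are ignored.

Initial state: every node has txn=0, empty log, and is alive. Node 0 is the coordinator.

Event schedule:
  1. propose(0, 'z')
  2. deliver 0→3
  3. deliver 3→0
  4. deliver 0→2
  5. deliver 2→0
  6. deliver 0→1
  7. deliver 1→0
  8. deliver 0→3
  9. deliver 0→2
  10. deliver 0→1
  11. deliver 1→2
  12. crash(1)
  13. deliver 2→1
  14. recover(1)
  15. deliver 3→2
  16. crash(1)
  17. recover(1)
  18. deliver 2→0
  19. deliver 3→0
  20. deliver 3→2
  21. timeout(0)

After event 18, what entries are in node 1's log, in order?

e1 propose(0,'z'): 0[coor,t=1,-]
e2 deliver 0→3: 3[part,t=1,-]
e3 deliver 3→0: ·
e4 deliver 0→2: 2[part,t=1,-]
e5 deliver 2→0: ·
e6 deliver 0→1: 1[part,t=1,-]
e7 deliver 1→0: 0[coor,t=1,z]
e8 deliver 0→3: 3[part,t=1,z]
e9 deliver 0→2: 2[part,t=1,z]
e10 deliver 0→1: 1[part,t=1,z]
e11 deliver 1→2: ·
e12 crash(1): 1[✗part,t=1,z]
e13 deliver 2→1: ·
e14 recover(1): 1[part,t=1,z]
e15 deliver 3→2: ·
e16 crash(1): 1[✗part,t=1,z]
e17 recover(1): 1[part,t=1,z]
e18 deliver 2→0: ·

z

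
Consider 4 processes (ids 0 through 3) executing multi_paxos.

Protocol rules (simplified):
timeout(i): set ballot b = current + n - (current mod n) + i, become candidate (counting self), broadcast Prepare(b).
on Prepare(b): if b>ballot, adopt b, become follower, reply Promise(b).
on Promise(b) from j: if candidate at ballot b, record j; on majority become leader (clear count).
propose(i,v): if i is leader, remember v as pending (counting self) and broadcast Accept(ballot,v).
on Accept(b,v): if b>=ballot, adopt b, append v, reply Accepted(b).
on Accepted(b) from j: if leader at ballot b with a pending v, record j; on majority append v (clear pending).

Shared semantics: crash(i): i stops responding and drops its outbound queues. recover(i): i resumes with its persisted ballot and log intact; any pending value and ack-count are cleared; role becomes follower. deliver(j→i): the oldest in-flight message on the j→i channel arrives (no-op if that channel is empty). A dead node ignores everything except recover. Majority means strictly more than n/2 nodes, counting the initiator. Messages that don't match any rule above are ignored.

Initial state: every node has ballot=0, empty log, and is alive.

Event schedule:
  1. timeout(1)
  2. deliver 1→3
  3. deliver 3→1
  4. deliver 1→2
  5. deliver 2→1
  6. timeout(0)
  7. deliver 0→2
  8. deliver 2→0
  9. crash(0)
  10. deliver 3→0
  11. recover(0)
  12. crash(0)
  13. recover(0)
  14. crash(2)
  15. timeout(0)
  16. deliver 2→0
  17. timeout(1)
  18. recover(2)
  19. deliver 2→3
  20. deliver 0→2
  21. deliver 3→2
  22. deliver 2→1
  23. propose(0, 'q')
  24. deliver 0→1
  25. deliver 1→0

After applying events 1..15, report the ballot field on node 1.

5

after 1 — timeout(1): n1:cand/b5/[-]
after 2 — deliver 1→3: n3:foll/b5/[-]
after 3 — deliver 3→1: ·
after 4 — deliver 1→2: n2:foll/b5/[-]
after 5 — deliver 2→1: n1:lead/b5/[-]
after 6 — timeout(0): n0:cand/b4/[-]
after 7 — deliver 0→2: ·
after 8 — deliver 2→0: ·
after 9 — crash(0): n0:✗cand/b4/[-]
after 10 — deliver 3→0: ·
after 11 — recover(0): n0:foll/b4/[-]
after 12 — crash(0): n0:✗foll/b4/[-]
after 13 — recover(0): n0:foll/b4/[-]
after 14 — crash(2): n2:✗foll/b5/[-]
after 15 — timeout(0): n0:cand/b8/[-]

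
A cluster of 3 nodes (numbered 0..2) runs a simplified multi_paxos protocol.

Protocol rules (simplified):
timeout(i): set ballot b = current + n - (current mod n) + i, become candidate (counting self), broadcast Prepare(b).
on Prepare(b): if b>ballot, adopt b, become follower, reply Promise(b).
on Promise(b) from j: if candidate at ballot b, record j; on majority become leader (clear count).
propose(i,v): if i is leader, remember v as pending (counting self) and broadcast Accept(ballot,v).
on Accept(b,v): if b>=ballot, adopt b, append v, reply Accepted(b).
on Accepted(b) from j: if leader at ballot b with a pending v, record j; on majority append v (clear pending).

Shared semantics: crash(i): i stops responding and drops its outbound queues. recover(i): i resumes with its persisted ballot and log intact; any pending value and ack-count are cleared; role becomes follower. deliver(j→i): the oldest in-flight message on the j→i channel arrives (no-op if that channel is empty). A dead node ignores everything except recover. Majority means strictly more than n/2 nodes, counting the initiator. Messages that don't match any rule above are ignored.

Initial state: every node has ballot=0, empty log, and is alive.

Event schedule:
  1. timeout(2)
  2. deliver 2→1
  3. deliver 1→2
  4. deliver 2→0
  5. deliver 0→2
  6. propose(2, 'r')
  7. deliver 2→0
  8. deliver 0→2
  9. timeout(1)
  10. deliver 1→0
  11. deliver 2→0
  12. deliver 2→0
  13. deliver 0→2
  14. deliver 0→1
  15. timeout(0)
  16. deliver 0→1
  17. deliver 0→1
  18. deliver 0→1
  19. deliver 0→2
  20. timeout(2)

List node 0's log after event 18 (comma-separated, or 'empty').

r

e1 timeout(2): 2[cand,b=5,-]
e2 deliver 2→1: 1[foll,b=5,-]
e3 deliver 1→2: 2[lead,b=5,-]
e4 deliver 2→0: 0[foll,b=5,-]
e5 deliver 0→2: ·
e6 propose(2,'r'): ·
e7 deliver 2→0: 0[foll,b=5,r]
e8 deliver 0→2: 2[lead,b=5,r]
e9 timeout(1): 1[cand,b=7,-]
e10 deliver 1→0: 0[foll,b=7,r]
e11 deliver 2→0: ·
e12 deliver 2→0: ·
e13 deliver 0→2: ·
e14 deliver 0→1: 1[lead,b=7,-]
e15 timeout(0): 0[cand,b=9,r]
e16 deliver 0→1: 1[foll,b=9,-]
e17 deliver 0→1: ·
e18 deliver 0→1: ·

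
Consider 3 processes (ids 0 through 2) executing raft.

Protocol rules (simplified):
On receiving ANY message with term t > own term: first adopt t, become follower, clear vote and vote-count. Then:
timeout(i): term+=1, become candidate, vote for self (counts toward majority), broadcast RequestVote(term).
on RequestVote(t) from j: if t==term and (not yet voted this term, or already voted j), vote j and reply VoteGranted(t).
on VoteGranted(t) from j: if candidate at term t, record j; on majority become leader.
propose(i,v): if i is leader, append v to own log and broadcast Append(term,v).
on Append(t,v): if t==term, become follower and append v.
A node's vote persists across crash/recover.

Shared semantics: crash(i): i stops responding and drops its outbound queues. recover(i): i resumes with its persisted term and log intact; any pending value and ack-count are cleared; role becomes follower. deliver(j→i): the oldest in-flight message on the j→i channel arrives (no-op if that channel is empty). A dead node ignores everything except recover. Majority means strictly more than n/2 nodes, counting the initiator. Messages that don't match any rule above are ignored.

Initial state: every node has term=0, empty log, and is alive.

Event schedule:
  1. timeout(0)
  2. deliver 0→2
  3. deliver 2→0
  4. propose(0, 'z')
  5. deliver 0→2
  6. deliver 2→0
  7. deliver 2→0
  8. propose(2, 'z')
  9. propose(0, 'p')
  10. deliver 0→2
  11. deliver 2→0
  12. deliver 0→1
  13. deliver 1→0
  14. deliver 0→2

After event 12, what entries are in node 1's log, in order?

empty

[1] timeout(0) → N0(cand t1 [-])
[2] deliver 0→2 → N2(foll t1 [-])
[3] deliver 2→0 → N0(lead t1 [-])
[4] propose(0,'z') → N0(lead t1 [z])
[5] deliver 0→2 → N2(foll t1 [z])
[6] deliver 2→0 → ∅
[7] deliver 2→0 → ∅
[8] propose(2,'z') → ∅
[9] propose(0,'p') → N0(lead t1 [z,p])
[10] deliver 0→2 → N2(foll t1 [z,p])
[11] deliver 2→0 → ∅
[12] deliver 0→1 → N1(foll t1 [-])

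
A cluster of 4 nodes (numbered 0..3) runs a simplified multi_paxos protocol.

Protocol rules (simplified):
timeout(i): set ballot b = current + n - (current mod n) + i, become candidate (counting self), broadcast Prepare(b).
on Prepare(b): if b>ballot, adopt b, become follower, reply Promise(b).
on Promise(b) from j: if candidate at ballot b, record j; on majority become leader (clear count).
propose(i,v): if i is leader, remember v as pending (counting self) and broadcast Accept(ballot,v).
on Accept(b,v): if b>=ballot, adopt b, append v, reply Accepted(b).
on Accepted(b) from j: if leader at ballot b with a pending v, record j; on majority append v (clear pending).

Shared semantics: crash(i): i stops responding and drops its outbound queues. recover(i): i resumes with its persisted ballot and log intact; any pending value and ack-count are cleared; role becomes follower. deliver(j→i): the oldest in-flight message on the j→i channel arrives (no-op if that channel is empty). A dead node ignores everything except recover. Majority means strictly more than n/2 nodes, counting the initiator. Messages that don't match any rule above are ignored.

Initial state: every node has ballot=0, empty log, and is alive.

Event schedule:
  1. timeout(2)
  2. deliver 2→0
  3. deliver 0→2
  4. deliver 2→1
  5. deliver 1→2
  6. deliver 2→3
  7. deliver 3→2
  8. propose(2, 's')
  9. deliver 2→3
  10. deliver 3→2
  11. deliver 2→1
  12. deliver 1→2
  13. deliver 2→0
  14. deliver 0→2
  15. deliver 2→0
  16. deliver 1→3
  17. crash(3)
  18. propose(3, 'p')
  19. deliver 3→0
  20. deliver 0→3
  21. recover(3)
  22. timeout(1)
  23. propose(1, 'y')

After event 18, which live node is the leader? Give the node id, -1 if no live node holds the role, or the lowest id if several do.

1. timeout(2):  <2:cand b6 ->
2. deliver 2→0:  <0:foll b6 ->
3. deliver 0→2:  nop
4. deliver 2→1:  <1:foll b6 ->
5. deliver 1→2:  <2:lead b6 ->
6. deliver 2→3:  <3:foll b6 ->
7. deliver 3→2:  nop
8. propose(2,'s'):  nop
9. deliver 2→3:  <3:foll b6 s>
10. deliver 3→2:  nop
11. deliver 2→1:  <1:foll b6 s>
12. deliver 1→2:  <2:lead b6 s>
13. deliver 2→0:  <0:foll b6 s>
14. deliver 0→2:  nop
15. deliver 2→0:  nop
16. deliver 1→3:  nop
17. crash(3):  <3:✗foll b6 s>
18. propose(3,'p'):  nop

2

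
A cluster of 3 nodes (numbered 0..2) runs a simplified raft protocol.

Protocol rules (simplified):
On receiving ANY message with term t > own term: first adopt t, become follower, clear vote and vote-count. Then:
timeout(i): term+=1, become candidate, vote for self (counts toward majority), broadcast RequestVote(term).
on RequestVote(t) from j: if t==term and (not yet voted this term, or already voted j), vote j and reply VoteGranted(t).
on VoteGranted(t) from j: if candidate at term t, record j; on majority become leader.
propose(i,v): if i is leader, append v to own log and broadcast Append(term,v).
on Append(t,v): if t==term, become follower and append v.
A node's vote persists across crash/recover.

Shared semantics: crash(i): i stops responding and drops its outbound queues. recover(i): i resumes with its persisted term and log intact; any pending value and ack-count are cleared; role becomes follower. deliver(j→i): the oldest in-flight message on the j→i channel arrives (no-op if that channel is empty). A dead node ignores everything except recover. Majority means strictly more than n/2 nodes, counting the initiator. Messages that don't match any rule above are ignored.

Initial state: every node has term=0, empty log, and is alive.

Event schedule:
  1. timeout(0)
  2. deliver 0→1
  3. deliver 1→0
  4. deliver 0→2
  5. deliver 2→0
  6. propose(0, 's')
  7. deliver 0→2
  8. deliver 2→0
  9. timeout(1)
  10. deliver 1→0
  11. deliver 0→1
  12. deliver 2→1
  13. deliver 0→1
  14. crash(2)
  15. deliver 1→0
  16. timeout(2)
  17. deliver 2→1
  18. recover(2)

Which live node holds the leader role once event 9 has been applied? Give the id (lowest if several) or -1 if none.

[1] timeout(0) → N0(cand t1 [-])
[2] deliver 0→1 → N1(foll t1 [-])
[3] deliver 1→0 → N0(lead t1 [-])
[4] deliver 0→2 → N2(foll t1 [-])
[5] deliver 2→0 → ∅
[6] propose(0,'s') → N0(lead t1 [s])
[7] deliver 0→2 → N2(foll t1 [s])
[8] deliver 2→0 → ∅
[9] timeout(1) → N1(cand t2 [-])

0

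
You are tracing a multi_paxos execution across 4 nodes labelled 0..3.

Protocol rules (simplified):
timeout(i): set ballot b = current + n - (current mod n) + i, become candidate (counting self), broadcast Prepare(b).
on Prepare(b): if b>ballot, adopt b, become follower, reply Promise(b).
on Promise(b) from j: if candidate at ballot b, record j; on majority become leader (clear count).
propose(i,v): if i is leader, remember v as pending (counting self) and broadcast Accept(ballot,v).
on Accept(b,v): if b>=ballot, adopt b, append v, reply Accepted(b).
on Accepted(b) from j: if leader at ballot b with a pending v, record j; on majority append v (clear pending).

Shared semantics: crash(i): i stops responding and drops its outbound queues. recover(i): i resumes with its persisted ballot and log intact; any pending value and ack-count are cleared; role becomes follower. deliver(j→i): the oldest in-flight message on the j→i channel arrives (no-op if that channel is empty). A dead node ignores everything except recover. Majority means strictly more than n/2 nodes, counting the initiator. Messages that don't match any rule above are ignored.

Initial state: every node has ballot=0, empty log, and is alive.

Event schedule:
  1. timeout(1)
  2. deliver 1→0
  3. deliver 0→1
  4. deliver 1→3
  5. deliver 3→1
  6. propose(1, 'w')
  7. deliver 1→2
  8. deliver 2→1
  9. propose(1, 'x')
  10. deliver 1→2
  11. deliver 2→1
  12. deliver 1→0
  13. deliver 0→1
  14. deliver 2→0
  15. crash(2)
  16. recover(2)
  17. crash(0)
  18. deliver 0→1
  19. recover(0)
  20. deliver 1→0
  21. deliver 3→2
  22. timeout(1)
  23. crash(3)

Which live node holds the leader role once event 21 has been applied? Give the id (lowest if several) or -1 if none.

1

step 1 timeout(1): 1={cand,b=5,log=-}
step 2 deliver 1→0: 0={foll,b=5,log=-}
step 3 deliver 0→1: —
step 4 deliver 1→3: 3={foll,b=5,log=-}
step 5 deliver 3→1: 1={lead,b=5,log=-}
step 6 propose(1,'w'): —
step 7 deliver 1→2: 2={foll,b=5,log=-}
step 8 deliver 2→1: —
step 9 propose(1,'x'): —
step 10 deliver 1→2: 2={foll,b=5,log=w}
step 11 deliver 2→1: —
step 12 deliver 1→0: 0={foll,b=5,log=w}
step 13 deliver 0→1: 1={lead,b=5,log=x}
step 14 deliver 2→0: —
step 15 crash(2): 2={✗foll,b=5,log=w}
step 16 recover(2): 2={foll,b=5,log=w}
step 17 crash(0): 0={✗foll,b=5,log=w}
step 18 deliver 0→1: —
step 19 recover(0): 0={foll,b=5,log=w}
step 20 deliver 1→0: 0={foll,b=5,log=w,x}
step 21 deliver 3→2: —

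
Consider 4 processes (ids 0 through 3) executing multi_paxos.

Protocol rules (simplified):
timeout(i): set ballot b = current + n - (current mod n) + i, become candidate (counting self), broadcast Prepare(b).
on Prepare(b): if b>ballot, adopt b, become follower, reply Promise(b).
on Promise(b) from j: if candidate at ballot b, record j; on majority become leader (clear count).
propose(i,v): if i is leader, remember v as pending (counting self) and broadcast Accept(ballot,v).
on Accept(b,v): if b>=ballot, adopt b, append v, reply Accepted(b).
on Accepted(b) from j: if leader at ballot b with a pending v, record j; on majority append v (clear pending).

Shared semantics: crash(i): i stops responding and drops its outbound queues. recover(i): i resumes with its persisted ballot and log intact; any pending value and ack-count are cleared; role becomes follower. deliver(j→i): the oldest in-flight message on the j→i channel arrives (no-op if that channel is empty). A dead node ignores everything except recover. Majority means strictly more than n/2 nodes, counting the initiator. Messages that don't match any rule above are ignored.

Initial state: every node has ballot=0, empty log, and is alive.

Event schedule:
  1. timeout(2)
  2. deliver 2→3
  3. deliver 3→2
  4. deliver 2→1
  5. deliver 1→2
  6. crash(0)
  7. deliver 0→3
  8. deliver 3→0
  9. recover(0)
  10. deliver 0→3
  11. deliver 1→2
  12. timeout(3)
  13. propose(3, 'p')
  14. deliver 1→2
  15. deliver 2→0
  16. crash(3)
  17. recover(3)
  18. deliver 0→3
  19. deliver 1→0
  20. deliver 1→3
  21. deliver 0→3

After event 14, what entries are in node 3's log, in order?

empty

[1] timeout(2) → N2(cand b6 [-])
[2] deliver 2→3 → N3(foll b6 [-])
[3] deliver 3→2 → ∅
[4] deliver 2→1 → N1(foll b6 [-])
[5] deliver 1→2 → N2(lead b6 [-])
[6] crash(0) → N0(✗foll b0 [-])
[7] deliver 0→3 → ∅
[8] deliver 3→0 → ∅
[9] recover(0) → N0(foll b0 [-])
[10] deliver 0→3 → ∅
[11] deliver 1→2 → ∅
[12] timeout(3) → N3(cand b11 [-])
[13] propose(3,'p') → ∅
[14] deliver 1→2 → ∅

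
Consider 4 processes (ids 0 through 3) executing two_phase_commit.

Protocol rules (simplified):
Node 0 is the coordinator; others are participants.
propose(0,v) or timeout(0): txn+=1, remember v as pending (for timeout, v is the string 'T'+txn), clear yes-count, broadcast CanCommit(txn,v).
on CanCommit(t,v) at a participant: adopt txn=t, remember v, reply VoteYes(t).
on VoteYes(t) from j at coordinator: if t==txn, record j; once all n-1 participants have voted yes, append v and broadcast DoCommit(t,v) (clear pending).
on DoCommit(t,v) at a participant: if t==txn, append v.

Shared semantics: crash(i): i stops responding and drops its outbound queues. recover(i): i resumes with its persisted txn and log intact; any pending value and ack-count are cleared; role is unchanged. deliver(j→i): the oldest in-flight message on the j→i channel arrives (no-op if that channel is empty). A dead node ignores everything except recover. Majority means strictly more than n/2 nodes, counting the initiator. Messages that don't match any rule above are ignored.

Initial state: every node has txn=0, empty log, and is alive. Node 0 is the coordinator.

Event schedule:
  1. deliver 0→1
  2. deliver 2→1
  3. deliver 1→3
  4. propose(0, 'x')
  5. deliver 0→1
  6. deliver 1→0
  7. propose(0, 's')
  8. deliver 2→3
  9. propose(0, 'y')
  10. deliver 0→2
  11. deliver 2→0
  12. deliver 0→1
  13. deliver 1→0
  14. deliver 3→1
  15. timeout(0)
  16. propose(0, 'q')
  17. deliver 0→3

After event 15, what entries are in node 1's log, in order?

empty

e1 deliver 0→1: ·
e2 deliver 2→1: ·
e3 deliver 1→3: ·
e4 propose(0,'x'): 0[coor,t=1,-]
e5 deliver 0→1: 1[part,t=1,-]
e6 deliver 1→0: ·
e7 propose(0,'s'): 0[coor,t=2,-]
e8 deliver 2→3: ·
e9 propose(0,'y'): 0[coor,t=3,-]
e10 deliver 0→2: 2[part,t=1,-]
e11 deliver 2→0: ·
e12 deliver 0→1: 1[part,t=2,-]
e13 deliver 1→0: ·
e14 deliver 3→1: ·
e15 timeout(0): 0[coor,t=4,-]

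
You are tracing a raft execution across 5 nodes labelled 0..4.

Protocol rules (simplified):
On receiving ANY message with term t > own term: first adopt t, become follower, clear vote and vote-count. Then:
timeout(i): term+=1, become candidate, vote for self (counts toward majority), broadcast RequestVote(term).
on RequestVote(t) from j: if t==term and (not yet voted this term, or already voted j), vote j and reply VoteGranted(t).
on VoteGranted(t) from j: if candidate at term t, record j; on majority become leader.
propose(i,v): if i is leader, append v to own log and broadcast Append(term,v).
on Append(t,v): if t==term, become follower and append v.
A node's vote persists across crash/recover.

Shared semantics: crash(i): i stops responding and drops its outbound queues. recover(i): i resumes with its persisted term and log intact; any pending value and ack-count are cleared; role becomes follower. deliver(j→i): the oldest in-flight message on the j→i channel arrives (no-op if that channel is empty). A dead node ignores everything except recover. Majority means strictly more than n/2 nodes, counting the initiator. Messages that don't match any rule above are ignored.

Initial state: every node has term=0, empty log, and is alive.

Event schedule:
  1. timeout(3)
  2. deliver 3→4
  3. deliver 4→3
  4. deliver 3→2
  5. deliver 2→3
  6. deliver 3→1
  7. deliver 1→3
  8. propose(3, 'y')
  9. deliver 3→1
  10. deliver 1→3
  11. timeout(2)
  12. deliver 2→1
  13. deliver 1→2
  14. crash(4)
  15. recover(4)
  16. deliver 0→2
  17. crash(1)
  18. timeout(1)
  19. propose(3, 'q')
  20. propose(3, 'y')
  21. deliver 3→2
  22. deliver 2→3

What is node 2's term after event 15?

1. timeout(3):  <3:cand t1 ->
2. deliver 3→4:  <4:foll t1 ->
3. deliver 4→3:  nop
4. deliver 3→2:  <2:foll t1 ->
5. deliver 2→3:  <3:lead t1 ->
6. deliver 3→1:  <1:foll t1 ->
7. deliver 1→3:  nop
8. propose(3,'y'):  <3:lead t1 y>
9. deliver 3→1:  <1:foll t1 y>
10. deliver 1→3:  nop
11. timeout(2):  <2:cand t2 ->
12. deliver 2→1:  <1:foll t2 y>
13. deliver 1→2:  nop
14. crash(4):  <4:✗foll t1 ->
15. recover(4):  <4:foll t1 ->

2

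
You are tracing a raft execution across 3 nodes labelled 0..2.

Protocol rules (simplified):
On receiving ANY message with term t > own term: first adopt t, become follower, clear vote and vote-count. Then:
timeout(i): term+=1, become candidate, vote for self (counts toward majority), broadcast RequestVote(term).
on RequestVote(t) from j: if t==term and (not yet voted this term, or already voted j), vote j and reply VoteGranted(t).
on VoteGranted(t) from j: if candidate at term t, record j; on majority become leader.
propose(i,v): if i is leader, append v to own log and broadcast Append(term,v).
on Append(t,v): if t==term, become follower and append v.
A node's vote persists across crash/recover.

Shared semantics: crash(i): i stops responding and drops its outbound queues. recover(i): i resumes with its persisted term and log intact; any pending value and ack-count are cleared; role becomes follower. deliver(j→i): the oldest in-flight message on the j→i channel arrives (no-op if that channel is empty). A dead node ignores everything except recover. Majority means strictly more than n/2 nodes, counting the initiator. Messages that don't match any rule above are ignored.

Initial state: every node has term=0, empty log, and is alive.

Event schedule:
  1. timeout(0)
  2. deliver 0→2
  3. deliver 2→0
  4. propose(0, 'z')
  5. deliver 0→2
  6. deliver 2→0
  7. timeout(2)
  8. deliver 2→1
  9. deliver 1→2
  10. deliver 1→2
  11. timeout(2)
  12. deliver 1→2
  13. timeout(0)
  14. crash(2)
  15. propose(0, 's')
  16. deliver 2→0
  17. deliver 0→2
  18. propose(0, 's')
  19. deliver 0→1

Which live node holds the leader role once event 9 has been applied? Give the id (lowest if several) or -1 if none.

1. timeout(0):  <0:cand t1 ->
2. deliver 0→2:  <2:foll t1 ->
3. deliver 2→0:  <0:lead t1 ->
4. propose(0,'z'):  <0:lead t1 z>
5. deliver 0→2:  <2:foll t1 z>
6. deliver 2→0:  nop
7. timeout(2):  <2:cand t2 z>
8. deliver 2→1:  <1:foll t2 ->
9. deliver 1→2:  <2:lead t2 z>

0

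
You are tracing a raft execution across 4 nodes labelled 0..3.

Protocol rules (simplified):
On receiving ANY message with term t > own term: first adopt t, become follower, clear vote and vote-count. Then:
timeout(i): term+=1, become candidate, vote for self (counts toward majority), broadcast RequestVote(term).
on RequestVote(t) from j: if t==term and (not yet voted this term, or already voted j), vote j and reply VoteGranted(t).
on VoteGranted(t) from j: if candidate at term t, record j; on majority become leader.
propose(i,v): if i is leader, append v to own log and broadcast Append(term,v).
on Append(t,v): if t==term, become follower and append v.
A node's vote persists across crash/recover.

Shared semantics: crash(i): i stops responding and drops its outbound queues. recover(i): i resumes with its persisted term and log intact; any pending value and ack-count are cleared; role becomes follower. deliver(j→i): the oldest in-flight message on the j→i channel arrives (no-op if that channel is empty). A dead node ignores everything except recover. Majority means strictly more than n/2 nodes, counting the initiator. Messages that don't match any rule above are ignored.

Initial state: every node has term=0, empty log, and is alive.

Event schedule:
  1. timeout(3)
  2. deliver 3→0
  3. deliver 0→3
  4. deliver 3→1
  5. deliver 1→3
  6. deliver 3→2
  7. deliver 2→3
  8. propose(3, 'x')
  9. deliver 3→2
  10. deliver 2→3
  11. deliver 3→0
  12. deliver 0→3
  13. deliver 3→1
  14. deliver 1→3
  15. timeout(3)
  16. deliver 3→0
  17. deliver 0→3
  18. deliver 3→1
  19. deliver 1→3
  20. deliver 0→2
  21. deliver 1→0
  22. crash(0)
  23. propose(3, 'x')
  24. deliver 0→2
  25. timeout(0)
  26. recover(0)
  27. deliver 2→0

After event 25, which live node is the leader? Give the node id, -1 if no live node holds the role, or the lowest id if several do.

3

[1] timeout(3) → N3(cand t1 [-])
[2] deliver 3→0 → N0(foll t1 [-])
[3] deliver 0→3 → ∅
[4] deliver 3→1 → N1(foll t1 [-])
[5] deliver 1→3 → N3(lead t1 [-])
[6] deliver 3→2 → N2(foll t1 [-])
[7] deliver 2→3 → ∅
[8] propose(3,'x') → N3(lead t1 [x])
[9] deliver 3→2 → N2(foll t1 [x])
[10] deliver 2→3 → ∅
[11] deliver 3→0 → N0(foll t1 [x])
[12] deliver 0→3 → ∅
[13] deliver 3→1 → N1(foll t1 [x])
[14] deliver 1→3 → ∅
[15] timeout(3) → N3(cand t2 [x])
[16] deliver 3→0 → N0(foll t2 [x])
[17] deliver 0→3 → ∅
[18] deliver 3→1 → N1(foll t2 [x])
[19] deliver 1→3 → N3(lead t2 [x])
[20] deliver 0→2 → ∅
[21] deliver 1→0 → ∅
[22] crash(0) → N0(✗foll t2 [x])
[23] propose(3,'x') → N3(lead t2 [x,x])
[24] deliver 0→2 → ∅
[25] timeout(0) → ∅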